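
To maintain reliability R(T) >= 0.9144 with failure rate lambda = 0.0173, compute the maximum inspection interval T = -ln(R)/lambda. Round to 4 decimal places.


R_target = 0.9144
lambda = 0.0173
-ln(0.9144) = 0.0895
T = 0.0895 / 0.0173
T = 5.1727

5.1727


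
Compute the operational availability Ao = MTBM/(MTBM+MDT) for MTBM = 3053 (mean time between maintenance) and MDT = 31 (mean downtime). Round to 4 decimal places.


MTBM = 3053
MDT = 31
MTBM + MDT = 3084
Ao = 3053 / 3084
Ao = 0.9899

0.9899


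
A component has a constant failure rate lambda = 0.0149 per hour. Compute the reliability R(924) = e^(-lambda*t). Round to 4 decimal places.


lambda = 0.0149
t = 924
lambda * t = 13.7676
R(t) = e^(-13.7676)
R(t) = 0.0

0.0


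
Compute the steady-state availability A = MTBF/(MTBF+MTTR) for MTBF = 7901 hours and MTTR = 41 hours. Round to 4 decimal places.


MTBF = 7901
MTTR = 41
MTBF + MTTR = 7942
A = 7901 / 7942
A = 0.9948

0.9948


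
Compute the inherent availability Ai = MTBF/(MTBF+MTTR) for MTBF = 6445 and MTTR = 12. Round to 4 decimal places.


MTBF = 6445
MTTR = 12
MTBF + MTTR = 6457
Ai = 6445 / 6457
Ai = 0.9981

0.9981


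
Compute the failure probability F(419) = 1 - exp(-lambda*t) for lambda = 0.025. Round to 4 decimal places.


lambda = 0.025, t = 419
lambda * t = 10.475
exp(-10.475) = 0.0
F(t) = 1 - 0.0
F(t) = 1.0

1.0


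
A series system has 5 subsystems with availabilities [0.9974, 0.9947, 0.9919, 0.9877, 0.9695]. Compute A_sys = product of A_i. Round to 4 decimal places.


Subsystems: [0.9974, 0.9947, 0.9919, 0.9877, 0.9695]
After subsystem 1 (A=0.9974): product = 0.9974
After subsystem 2 (A=0.9947): product = 0.9921
After subsystem 3 (A=0.9919): product = 0.9841
After subsystem 4 (A=0.9877): product = 0.972
After subsystem 5 (A=0.9695): product = 0.9423
A_sys = 0.9423

0.9423


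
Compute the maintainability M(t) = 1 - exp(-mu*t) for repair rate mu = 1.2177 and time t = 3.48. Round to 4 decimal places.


mu = 1.2177, t = 3.48
mu * t = 1.2177 * 3.48 = 4.2376
exp(-4.2376) = 0.0144
M(t) = 1 - 0.0144
M(t) = 0.9856

0.9856


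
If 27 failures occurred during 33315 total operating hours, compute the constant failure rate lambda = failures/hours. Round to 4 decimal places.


failures = 27
total_hours = 33315
lambda = 27 / 33315
lambda = 0.0008

0.0008


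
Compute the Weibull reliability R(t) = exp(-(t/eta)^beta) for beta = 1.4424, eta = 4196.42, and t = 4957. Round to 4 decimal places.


beta = 1.4424, eta = 4196.42, t = 4957
t/eta = 4957 / 4196.42 = 1.1812
(t/eta)^beta = 1.1812^1.4424 = 1.2716
R(t) = exp(-1.2716)
R(t) = 0.2804

0.2804


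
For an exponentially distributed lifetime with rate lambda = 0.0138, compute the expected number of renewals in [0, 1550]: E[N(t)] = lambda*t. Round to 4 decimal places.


lambda = 0.0138
t = 1550
E[N(t)] = lambda * t
E[N(t)] = 0.0138 * 1550
E[N(t)] = 21.39

21.39


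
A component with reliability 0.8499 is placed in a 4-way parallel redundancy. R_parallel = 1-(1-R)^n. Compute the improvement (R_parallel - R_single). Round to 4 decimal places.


R_single = 0.8499, n = 4
1 - R_single = 0.1501
(1 - R_single)^n = 0.1501^4 = 0.0005
R_parallel = 1 - 0.0005 = 0.9995
Improvement = 0.9995 - 0.8499
Improvement = 0.1496

0.1496


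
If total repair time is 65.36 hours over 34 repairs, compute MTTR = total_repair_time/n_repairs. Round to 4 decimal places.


total_repair_time = 65.36
n_repairs = 34
MTTR = 65.36 / 34
MTTR = 1.9224

1.9224


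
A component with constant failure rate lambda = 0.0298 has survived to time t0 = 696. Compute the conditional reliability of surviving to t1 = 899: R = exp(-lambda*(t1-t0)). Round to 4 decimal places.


lambda = 0.0298
t0 = 696, t1 = 899
t1 - t0 = 203
lambda * (t1-t0) = 0.0298 * 203 = 6.0494
R = exp(-6.0494)
R = 0.0024

0.0024


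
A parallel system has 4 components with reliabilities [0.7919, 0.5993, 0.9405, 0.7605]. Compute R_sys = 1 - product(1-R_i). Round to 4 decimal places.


Components: [0.7919, 0.5993, 0.9405, 0.7605]
(1 - 0.7919) = 0.2081, running product = 0.2081
(1 - 0.5993) = 0.4007, running product = 0.0834
(1 - 0.9405) = 0.0595, running product = 0.005
(1 - 0.7605) = 0.2395, running product = 0.0012
Product of (1-R_i) = 0.0012
R_sys = 1 - 0.0012 = 0.9988

0.9988


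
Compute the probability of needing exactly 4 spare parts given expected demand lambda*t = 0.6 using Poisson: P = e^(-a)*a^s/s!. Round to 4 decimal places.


a = 0.6, s = 4
e^(-a) = e^(-0.6) = 0.5488
a^s = 0.6^4 = 0.1296
s! = 24
P = 0.5488 * 0.1296 / 24
P = 0.003

0.003


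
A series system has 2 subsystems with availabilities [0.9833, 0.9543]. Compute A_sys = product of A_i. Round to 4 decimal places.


Subsystems: [0.9833, 0.9543]
After subsystem 1 (A=0.9833): product = 0.9833
After subsystem 2 (A=0.9543): product = 0.9384
A_sys = 0.9384

0.9384


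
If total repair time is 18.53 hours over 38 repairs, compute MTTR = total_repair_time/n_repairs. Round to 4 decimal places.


total_repair_time = 18.53
n_repairs = 38
MTTR = 18.53 / 38
MTTR = 0.4876

0.4876


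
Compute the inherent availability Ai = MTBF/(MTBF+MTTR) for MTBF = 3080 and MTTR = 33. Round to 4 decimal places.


MTBF = 3080
MTTR = 33
MTBF + MTTR = 3113
Ai = 3080 / 3113
Ai = 0.9894

0.9894


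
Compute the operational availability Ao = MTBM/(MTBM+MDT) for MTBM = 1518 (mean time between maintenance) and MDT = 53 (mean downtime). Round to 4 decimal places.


MTBM = 1518
MDT = 53
MTBM + MDT = 1571
Ao = 1518 / 1571
Ao = 0.9663

0.9663


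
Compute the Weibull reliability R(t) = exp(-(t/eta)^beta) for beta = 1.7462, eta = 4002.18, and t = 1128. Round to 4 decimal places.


beta = 1.7462, eta = 4002.18, t = 1128
t/eta = 1128 / 4002.18 = 0.2818
(t/eta)^beta = 0.2818^1.7462 = 0.1095
R(t) = exp(-0.1095)
R(t) = 0.8962

0.8962


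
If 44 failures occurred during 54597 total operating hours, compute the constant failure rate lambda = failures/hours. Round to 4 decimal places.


failures = 44
total_hours = 54597
lambda = 44 / 54597
lambda = 0.0008

0.0008


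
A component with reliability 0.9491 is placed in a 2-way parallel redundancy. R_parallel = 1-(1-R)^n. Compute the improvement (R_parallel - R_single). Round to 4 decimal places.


R_single = 0.9491, n = 2
1 - R_single = 0.0509
(1 - R_single)^n = 0.0509^2 = 0.0026
R_parallel = 1 - 0.0026 = 0.9974
Improvement = 0.9974 - 0.9491
Improvement = 0.0483

0.0483


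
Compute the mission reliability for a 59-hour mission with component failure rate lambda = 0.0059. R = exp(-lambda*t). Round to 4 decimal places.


lambda = 0.0059
mission_time = 59
lambda * t = 0.0059 * 59 = 0.3481
R = exp(-0.3481)
R = 0.706

0.706


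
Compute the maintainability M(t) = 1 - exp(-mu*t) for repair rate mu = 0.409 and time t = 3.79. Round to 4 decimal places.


mu = 0.409, t = 3.79
mu * t = 0.409 * 3.79 = 1.5501
exp(-1.5501) = 0.2122
M(t) = 1 - 0.2122
M(t) = 0.7878

0.7878


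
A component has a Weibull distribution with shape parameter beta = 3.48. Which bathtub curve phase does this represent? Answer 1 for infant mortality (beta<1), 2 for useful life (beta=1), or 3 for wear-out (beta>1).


beta = 3.48
Compare beta to 1:
beta < 1 => infant mortality (phase 1)
beta = 1 => useful life (phase 2)
beta > 1 => wear-out (phase 3)
Since beta = 3.48, this is wear-out (increasing failure rate)
Phase = 3

3


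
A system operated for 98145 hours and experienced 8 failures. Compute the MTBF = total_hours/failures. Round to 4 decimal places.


total_hours = 98145
failures = 8
MTBF = 98145 / 8
MTBF = 12268.125

12268.125


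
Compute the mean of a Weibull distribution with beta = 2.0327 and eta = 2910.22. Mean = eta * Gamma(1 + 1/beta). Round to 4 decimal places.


beta = 2.0327, eta = 2910.22
1/beta = 0.492
1 + 1/beta = 1.492
Gamma(1.492) = 0.886
Mean = 2910.22 * 0.886
Mean = 2578.4366

2578.4366


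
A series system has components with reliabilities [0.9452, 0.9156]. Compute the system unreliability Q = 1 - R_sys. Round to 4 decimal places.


Components: [0.9452, 0.9156]
After component 1: product = 0.9452
After component 2: product = 0.8654
R_sys = 0.8654
Q = 1 - 0.8654 = 0.1346

0.1346


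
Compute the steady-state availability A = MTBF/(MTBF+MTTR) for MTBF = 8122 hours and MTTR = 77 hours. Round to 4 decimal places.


MTBF = 8122
MTTR = 77
MTBF + MTTR = 8199
A = 8122 / 8199
A = 0.9906

0.9906


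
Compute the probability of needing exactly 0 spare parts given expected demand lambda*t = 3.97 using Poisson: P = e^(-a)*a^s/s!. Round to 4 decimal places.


a = 3.97, s = 0
e^(-a) = e^(-3.97) = 0.0189
a^s = 3.97^0 = 1.0
s! = 1
P = 0.0189 * 1.0 / 1
P = 0.0189

0.0189


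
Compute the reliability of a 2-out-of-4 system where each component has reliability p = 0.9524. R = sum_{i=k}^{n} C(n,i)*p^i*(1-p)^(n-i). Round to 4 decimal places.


k = 2, n = 4, p = 0.9524
i=2: C(4,2)=6 * 0.9524^2 * 0.0476^2 = 0.0123
i=3: C(4,3)=4 * 0.9524^3 * 0.0476^1 = 0.1645
i=4: C(4,4)=1 * 0.9524^4 * 0.0476^0 = 0.8228
R = sum of terms = 0.9996

0.9996


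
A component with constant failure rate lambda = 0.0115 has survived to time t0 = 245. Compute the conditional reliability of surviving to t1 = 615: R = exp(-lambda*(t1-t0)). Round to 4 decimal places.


lambda = 0.0115
t0 = 245, t1 = 615
t1 - t0 = 370
lambda * (t1-t0) = 0.0115 * 370 = 4.255
R = exp(-4.255)
R = 0.0142

0.0142


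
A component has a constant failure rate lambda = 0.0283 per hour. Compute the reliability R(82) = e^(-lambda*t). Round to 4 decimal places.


lambda = 0.0283
t = 82
lambda * t = 2.3206
R(t) = e^(-2.3206)
R(t) = 0.0982

0.0982


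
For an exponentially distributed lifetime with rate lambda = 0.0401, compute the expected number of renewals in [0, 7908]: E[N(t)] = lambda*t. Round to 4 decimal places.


lambda = 0.0401
t = 7908
E[N(t)] = lambda * t
E[N(t)] = 0.0401 * 7908
E[N(t)] = 317.1108

317.1108


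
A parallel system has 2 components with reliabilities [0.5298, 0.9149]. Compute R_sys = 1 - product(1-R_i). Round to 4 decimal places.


Components: [0.5298, 0.9149]
(1 - 0.5298) = 0.4702, running product = 0.4702
(1 - 0.9149) = 0.0851, running product = 0.04
Product of (1-R_i) = 0.04
R_sys = 1 - 0.04 = 0.96

0.96


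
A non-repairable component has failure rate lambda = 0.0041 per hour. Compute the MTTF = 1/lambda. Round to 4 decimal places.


lambda = 0.0041
MTTF = 1 / 0.0041
MTTF = 243.9024

243.9024


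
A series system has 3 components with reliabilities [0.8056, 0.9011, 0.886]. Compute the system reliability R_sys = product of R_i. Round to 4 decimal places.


Components: [0.8056, 0.9011, 0.886]
After component 1 (R=0.8056): product = 0.8056
After component 2 (R=0.9011): product = 0.7259
After component 3 (R=0.886): product = 0.6432
R_sys = 0.6432

0.6432


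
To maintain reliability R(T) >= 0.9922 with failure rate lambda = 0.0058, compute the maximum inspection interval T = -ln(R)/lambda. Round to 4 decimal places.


R_target = 0.9922
lambda = 0.0058
-ln(0.9922) = 0.0078
T = 0.0078 / 0.0058
T = 1.3501

1.3501


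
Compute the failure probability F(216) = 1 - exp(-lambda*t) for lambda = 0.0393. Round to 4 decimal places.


lambda = 0.0393, t = 216
lambda * t = 8.4888
exp(-8.4888) = 0.0002
F(t) = 1 - 0.0002
F(t) = 0.9998

0.9998


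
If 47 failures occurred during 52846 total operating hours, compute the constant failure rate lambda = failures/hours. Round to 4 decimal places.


failures = 47
total_hours = 52846
lambda = 47 / 52846
lambda = 0.0009

0.0009


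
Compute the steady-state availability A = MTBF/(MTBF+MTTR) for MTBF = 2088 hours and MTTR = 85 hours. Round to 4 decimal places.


MTBF = 2088
MTTR = 85
MTBF + MTTR = 2173
A = 2088 / 2173
A = 0.9609

0.9609


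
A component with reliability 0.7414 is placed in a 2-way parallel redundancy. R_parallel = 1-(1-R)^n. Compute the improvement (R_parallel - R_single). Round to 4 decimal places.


R_single = 0.7414, n = 2
1 - R_single = 0.2586
(1 - R_single)^n = 0.2586^2 = 0.0669
R_parallel = 1 - 0.0669 = 0.9331
Improvement = 0.9331 - 0.7414
Improvement = 0.1917

0.1917


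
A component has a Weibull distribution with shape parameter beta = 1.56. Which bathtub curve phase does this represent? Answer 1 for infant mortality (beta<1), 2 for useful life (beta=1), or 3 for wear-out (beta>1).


beta = 1.56
Compare beta to 1:
beta < 1 => infant mortality (phase 1)
beta = 1 => useful life (phase 2)
beta > 1 => wear-out (phase 3)
Since beta = 1.56, this is wear-out (increasing failure rate)
Phase = 3

3


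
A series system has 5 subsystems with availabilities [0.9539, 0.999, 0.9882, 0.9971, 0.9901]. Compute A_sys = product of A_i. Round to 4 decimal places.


Subsystems: [0.9539, 0.999, 0.9882, 0.9971, 0.9901]
After subsystem 1 (A=0.9539): product = 0.9539
After subsystem 2 (A=0.999): product = 0.9529
After subsystem 3 (A=0.9882): product = 0.9417
After subsystem 4 (A=0.9971): product = 0.939
After subsystem 5 (A=0.9901): product = 0.9297
A_sys = 0.9297

0.9297


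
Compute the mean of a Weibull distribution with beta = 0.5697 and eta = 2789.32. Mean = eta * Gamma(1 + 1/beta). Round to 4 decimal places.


beta = 0.5697, eta = 2789.32
1/beta = 1.7553
1 + 1/beta = 2.7553
Gamma(2.7553) = 1.6154
Mean = 2789.32 * 1.6154
Mean = 4505.8064

4505.8064


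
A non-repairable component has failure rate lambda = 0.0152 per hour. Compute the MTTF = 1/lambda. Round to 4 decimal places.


lambda = 0.0152
MTTF = 1 / 0.0152
MTTF = 65.7895

65.7895


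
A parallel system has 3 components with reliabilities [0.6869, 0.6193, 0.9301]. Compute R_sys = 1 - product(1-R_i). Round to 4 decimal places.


Components: [0.6869, 0.6193, 0.9301]
(1 - 0.6869) = 0.3131, running product = 0.3131
(1 - 0.6193) = 0.3807, running product = 0.1192
(1 - 0.9301) = 0.0699, running product = 0.0083
Product of (1-R_i) = 0.0083
R_sys = 1 - 0.0083 = 0.9917

0.9917


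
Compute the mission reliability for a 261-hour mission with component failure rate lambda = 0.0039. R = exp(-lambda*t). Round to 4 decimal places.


lambda = 0.0039
mission_time = 261
lambda * t = 0.0039 * 261 = 1.0179
R = exp(-1.0179)
R = 0.3614

0.3614


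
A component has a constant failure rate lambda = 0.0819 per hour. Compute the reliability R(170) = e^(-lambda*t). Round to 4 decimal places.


lambda = 0.0819
t = 170
lambda * t = 13.923
R(t) = e^(-13.923)
R(t) = 0.0

0.0


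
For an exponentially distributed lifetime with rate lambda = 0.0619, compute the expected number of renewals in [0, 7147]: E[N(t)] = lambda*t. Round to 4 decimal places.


lambda = 0.0619
t = 7147
E[N(t)] = lambda * t
E[N(t)] = 0.0619 * 7147
E[N(t)] = 442.3993

442.3993


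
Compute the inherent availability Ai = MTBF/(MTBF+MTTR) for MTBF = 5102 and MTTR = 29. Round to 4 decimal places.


MTBF = 5102
MTTR = 29
MTBF + MTTR = 5131
Ai = 5102 / 5131
Ai = 0.9943

0.9943


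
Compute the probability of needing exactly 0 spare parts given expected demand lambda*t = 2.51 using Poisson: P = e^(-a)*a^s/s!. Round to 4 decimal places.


a = 2.51, s = 0
e^(-a) = e^(-2.51) = 0.0813
a^s = 2.51^0 = 1.0
s! = 1
P = 0.0813 * 1.0 / 1
P = 0.0813

0.0813


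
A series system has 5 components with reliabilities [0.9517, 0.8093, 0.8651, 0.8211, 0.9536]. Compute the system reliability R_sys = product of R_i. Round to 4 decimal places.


Components: [0.9517, 0.8093, 0.8651, 0.8211, 0.9536]
After component 1 (R=0.9517): product = 0.9517
After component 2 (R=0.8093): product = 0.7702
After component 3 (R=0.8651): product = 0.6663
After component 4 (R=0.8211): product = 0.5471
After component 5 (R=0.9536): product = 0.5217
R_sys = 0.5217

0.5217


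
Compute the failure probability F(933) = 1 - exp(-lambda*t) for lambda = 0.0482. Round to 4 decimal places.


lambda = 0.0482, t = 933
lambda * t = 44.9706
exp(-44.9706) = 0.0
F(t) = 1 - 0.0
F(t) = 1.0

1.0


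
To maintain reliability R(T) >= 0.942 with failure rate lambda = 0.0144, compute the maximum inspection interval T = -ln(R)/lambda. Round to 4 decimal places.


R_target = 0.942
lambda = 0.0144
-ln(0.942) = 0.0598
T = 0.0598 / 0.0144
T = 4.1493

4.1493


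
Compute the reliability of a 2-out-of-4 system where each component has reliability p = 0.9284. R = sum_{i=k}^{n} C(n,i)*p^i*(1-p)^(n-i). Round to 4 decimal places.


k = 2, n = 4, p = 0.9284
i=2: C(4,2)=6 * 0.9284^2 * 0.0716^2 = 0.0265
i=3: C(4,3)=4 * 0.9284^3 * 0.0716^1 = 0.2292
i=4: C(4,4)=1 * 0.9284^4 * 0.0716^0 = 0.7429
R = sum of terms = 0.9986

0.9986


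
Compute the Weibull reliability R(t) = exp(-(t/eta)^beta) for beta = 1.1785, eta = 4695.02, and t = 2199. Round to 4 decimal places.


beta = 1.1785, eta = 4695.02, t = 2199
t/eta = 2199 / 4695.02 = 0.4684
(t/eta)^beta = 0.4684^1.1785 = 0.4091
R(t) = exp(-0.4091)
R(t) = 0.6643

0.6643


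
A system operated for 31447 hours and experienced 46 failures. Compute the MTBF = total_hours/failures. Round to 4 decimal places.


total_hours = 31447
failures = 46
MTBF = 31447 / 46
MTBF = 683.6304

683.6304


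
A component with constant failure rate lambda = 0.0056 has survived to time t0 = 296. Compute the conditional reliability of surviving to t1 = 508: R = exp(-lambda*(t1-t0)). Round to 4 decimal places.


lambda = 0.0056
t0 = 296, t1 = 508
t1 - t0 = 212
lambda * (t1-t0) = 0.0056 * 212 = 1.1872
R = exp(-1.1872)
R = 0.3051

0.3051


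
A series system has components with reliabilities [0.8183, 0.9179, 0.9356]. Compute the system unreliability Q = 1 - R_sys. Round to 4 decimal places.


Components: [0.8183, 0.9179, 0.9356]
After component 1: product = 0.8183
After component 2: product = 0.7511
After component 3: product = 0.7027
R_sys = 0.7027
Q = 1 - 0.7027 = 0.2973

0.2973


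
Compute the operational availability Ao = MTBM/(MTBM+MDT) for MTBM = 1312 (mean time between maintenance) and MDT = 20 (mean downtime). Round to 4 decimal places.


MTBM = 1312
MDT = 20
MTBM + MDT = 1332
Ao = 1312 / 1332
Ao = 0.985

0.985


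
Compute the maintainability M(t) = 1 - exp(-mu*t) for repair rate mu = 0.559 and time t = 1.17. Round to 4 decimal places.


mu = 0.559, t = 1.17
mu * t = 0.559 * 1.17 = 0.654
exp(-0.654) = 0.5199
M(t) = 1 - 0.5199
M(t) = 0.4801

0.4801


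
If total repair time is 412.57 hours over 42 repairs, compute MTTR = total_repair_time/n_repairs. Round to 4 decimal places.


total_repair_time = 412.57
n_repairs = 42
MTTR = 412.57 / 42
MTTR = 9.8231

9.8231


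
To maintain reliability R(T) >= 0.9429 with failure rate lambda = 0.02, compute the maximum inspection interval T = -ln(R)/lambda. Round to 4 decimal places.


R_target = 0.9429
lambda = 0.02
-ln(0.9429) = 0.0588
T = 0.0588 / 0.02
T = 2.9398

2.9398


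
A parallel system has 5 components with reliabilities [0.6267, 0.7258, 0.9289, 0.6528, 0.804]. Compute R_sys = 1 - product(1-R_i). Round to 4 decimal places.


Components: [0.6267, 0.7258, 0.9289, 0.6528, 0.804]
(1 - 0.6267) = 0.3733, running product = 0.3733
(1 - 0.7258) = 0.2742, running product = 0.1024
(1 - 0.9289) = 0.0711, running product = 0.0073
(1 - 0.6528) = 0.3472, running product = 0.0025
(1 - 0.804) = 0.196, running product = 0.0005
Product of (1-R_i) = 0.0005
R_sys = 1 - 0.0005 = 0.9995

0.9995


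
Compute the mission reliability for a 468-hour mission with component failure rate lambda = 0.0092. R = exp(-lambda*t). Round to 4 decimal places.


lambda = 0.0092
mission_time = 468
lambda * t = 0.0092 * 468 = 4.3056
R = exp(-4.3056)
R = 0.0135

0.0135


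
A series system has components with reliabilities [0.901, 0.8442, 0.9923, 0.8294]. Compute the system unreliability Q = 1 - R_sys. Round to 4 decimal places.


Components: [0.901, 0.8442, 0.9923, 0.8294]
After component 1: product = 0.901
After component 2: product = 0.7606
After component 3: product = 0.7548
After component 4: product = 0.626
R_sys = 0.626
Q = 1 - 0.626 = 0.374

0.374


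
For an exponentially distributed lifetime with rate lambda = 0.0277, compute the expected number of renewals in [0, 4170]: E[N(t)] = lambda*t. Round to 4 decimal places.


lambda = 0.0277
t = 4170
E[N(t)] = lambda * t
E[N(t)] = 0.0277 * 4170
E[N(t)] = 115.509

115.509


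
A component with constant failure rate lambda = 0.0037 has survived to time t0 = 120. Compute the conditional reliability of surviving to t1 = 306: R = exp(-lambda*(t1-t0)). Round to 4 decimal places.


lambda = 0.0037
t0 = 120, t1 = 306
t1 - t0 = 186
lambda * (t1-t0) = 0.0037 * 186 = 0.6882
R = exp(-0.6882)
R = 0.5025

0.5025


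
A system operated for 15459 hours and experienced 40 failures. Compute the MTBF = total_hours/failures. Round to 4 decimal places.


total_hours = 15459
failures = 40
MTBF = 15459 / 40
MTBF = 386.475

386.475


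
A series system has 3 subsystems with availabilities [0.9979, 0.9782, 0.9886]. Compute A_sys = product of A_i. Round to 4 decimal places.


Subsystems: [0.9979, 0.9782, 0.9886]
After subsystem 1 (A=0.9979): product = 0.9979
After subsystem 2 (A=0.9782): product = 0.9761
After subsystem 3 (A=0.9886): product = 0.965
A_sys = 0.965

0.965


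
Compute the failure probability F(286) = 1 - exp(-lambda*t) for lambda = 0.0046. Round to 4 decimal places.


lambda = 0.0046, t = 286
lambda * t = 1.3156
exp(-1.3156) = 0.2683
F(t) = 1 - 0.2683
F(t) = 0.7317

0.7317


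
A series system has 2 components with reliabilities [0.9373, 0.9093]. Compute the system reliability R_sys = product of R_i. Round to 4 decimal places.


Components: [0.9373, 0.9093]
After component 1 (R=0.9373): product = 0.9373
After component 2 (R=0.9093): product = 0.8523
R_sys = 0.8523

0.8523


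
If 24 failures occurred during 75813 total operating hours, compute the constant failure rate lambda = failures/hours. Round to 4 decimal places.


failures = 24
total_hours = 75813
lambda = 24 / 75813
lambda = 0.0003

0.0003


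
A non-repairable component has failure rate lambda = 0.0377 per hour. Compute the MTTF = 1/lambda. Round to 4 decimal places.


lambda = 0.0377
MTTF = 1 / 0.0377
MTTF = 26.5252

26.5252


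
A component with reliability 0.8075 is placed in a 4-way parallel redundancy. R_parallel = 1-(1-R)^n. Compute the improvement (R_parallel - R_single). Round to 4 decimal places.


R_single = 0.8075, n = 4
1 - R_single = 0.1925
(1 - R_single)^n = 0.1925^4 = 0.0014
R_parallel = 1 - 0.0014 = 0.9986
Improvement = 0.9986 - 0.8075
Improvement = 0.1911

0.1911


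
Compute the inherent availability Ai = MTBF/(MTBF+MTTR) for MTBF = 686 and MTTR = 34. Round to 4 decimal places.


MTBF = 686
MTTR = 34
MTBF + MTTR = 720
Ai = 686 / 720
Ai = 0.9528

0.9528


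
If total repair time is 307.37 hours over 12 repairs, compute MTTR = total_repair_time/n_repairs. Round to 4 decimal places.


total_repair_time = 307.37
n_repairs = 12
MTTR = 307.37 / 12
MTTR = 25.6142

25.6142


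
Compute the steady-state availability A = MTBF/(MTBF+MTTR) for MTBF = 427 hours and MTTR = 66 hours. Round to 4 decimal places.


MTBF = 427
MTTR = 66
MTBF + MTTR = 493
A = 427 / 493
A = 0.8661

0.8661


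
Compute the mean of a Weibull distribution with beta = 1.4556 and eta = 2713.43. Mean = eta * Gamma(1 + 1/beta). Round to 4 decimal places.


beta = 1.4556, eta = 2713.43
1/beta = 0.687
1 + 1/beta = 1.687
Gamma(1.687) = 0.9062
Mean = 2713.43 * 0.9062
Mean = 2459.0186

2459.0186


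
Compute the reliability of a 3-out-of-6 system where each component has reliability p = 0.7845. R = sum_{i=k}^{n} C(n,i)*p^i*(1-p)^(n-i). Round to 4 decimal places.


k = 3, n = 6, p = 0.7845
i=3: C(6,3)=20 * 0.7845^3 * 0.2155^3 = 0.0966
i=4: C(6,4)=15 * 0.7845^4 * 0.2155^2 = 0.2639
i=5: C(6,5)=6 * 0.7845^5 * 0.2155^1 = 0.3842
i=6: C(6,6)=1 * 0.7845^6 * 0.2155^0 = 0.2331
R = sum of terms = 0.9778

0.9778


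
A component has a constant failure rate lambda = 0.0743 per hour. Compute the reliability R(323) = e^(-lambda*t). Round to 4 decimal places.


lambda = 0.0743
t = 323
lambda * t = 23.9989
R(t) = e^(-23.9989)
R(t) = 0.0

0.0


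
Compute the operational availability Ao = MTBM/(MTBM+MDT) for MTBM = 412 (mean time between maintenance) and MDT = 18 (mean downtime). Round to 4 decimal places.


MTBM = 412
MDT = 18
MTBM + MDT = 430
Ao = 412 / 430
Ao = 0.9581

0.9581


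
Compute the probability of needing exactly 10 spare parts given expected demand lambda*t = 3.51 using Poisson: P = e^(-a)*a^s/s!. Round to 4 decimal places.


a = 3.51, s = 10
e^(-a) = e^(-3.51) = 0.0299
a^s = 3.51^10 = 283838.4096
s! = 3628800
P = 0.0299 * 283838.4096 / 3628800
P = 0.0023

0.0023


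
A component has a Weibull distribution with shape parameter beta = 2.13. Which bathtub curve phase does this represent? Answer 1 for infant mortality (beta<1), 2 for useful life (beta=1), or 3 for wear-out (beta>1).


beta = 2.13
Compare beta to 1:
beta < 1 => infant mortality (phase 1)
beta = 1 => useful life (phase 2)
beta > 1 => wear-out (phase 3)
Since beta = 2.13, this is wear-out (increasing failure rate)
Phase = 3

3


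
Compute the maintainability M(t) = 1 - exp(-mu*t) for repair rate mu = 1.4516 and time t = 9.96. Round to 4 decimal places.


mu = 1.4516, t = 9.96
mu * t = 1.4516 * 9.96 = 14.4579
exp(-14.4579) = 0.0
M(t) = 1 - 0.0
M(t) = 1.0

1.0


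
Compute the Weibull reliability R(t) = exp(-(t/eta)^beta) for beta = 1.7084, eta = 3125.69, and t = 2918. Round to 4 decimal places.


beta = 1.7084, eta = 3125.69, t = 2918
t/eta = 2918 / 3125.69 = 0.9336
(t/eta)^beta = 0.9336^1.7084 = 0.8892
R(t) = exp(-0.8892)
R(t) = 0.411

0.411


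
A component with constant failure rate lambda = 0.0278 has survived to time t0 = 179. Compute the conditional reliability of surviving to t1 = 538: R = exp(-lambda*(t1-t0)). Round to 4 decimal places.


lambda = 0.0278
t0 = 179, t1 = 538
t1 - t0 = 359
lambda * (t1-t0) = 0.0278 * 359 = 9.9802
R = exp(-9.9802)
R = 0.0

0.0


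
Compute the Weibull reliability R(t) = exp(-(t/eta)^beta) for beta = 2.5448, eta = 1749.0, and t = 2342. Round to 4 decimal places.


beta = 2.5448, eta = 1749.0, t = 2342
t/eta = 2342 / 1749.0 = 1.3391
(t/eta)^beta = 1.3391^2.5448 = 2.1022
R(t) = exp(-2.1022)
R(t) = 0.1222

0.1222


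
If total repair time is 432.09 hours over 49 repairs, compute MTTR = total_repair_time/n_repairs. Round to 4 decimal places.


total_repair_time = 432.09
n_repairs = 49
MTTR = 432.09 / 49
MTTR = 8.8182

8.8182


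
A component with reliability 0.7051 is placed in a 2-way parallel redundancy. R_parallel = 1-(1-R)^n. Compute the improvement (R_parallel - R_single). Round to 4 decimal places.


R_single = 0.7051, n = 2
1 - R_single = 0.2949
(1 - R_single)^n = 0.2949^2 = 0.087
R_parallel = 1 - 0.087 = 0.913
Improvement = 0.913 - 0.7051
Improvement = 0.2079

0.2079


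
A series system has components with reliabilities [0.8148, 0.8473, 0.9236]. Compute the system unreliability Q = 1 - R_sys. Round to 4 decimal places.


Components: [0.8148, 0.8473, 0.9236]
After component 1: product = 0.8148
After component 2: product = 0.6904
After component 3: product = 0.6376
R_sys = 0.6376
Q = 1 - 0.6376 = 0.3624

0.3624


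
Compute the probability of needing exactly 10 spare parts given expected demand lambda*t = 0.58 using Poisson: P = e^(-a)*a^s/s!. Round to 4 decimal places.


a = 0.58, s = 10
e^(-a) = e^(-0.58) = 0.5599
a^s = 0.58^10 = 0.0043
s! = 3628800
P = 0.5599 * 0.0043 / 3628800
P = 0.0

0.0


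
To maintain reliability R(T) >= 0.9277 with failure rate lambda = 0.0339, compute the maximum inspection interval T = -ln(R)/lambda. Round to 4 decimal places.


R_target = 0.9277
lambda = 0.0339
-ln(0.9277) = 0.075
T = 0.075 / 0.0339
T = 2.2138

2.2138


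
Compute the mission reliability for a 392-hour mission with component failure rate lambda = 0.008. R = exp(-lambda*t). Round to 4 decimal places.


lambda = 0.008
mission_time = 392
lambda * t = 0.008 * 392 = 3.136
R = exp(-3.136)
R = 0.0435

0.0435


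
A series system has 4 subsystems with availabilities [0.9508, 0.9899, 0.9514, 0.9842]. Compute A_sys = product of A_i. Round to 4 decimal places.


Subsystems: [0.9508, 0.9899, 0.9514, 0.9842]
After subsystem 1 (A=0.9508): product = 0.9508
After subsystem 2 (A=0.9899): product = 0.9412
After subsystem 3 (A=0.9514): product = 0.8955
After subsystem 4 (A=0.9842): product = 0.8813
A_sys = 0.8813

0.8813


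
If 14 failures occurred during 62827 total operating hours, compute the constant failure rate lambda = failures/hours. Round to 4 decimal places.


failures = 14
total_hours = 62827
lambda = 14 / 62827
lambda = 0.0002

0.0002


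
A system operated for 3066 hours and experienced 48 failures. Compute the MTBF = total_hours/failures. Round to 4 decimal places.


total_hours = 3066
failures = 48
MTBF = 3066 / 48
MTBF = 63.875

63.875


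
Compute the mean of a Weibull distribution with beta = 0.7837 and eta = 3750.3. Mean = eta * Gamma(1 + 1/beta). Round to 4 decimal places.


beta = 0.7837, eta = 3750.3
1/beta = 1.276
1 + 1/beta = 2.276
Gamma(2.276) = 1.1502
Mean = 3750.3 * 1.1502
Mean = 4313.6325

4313.6325


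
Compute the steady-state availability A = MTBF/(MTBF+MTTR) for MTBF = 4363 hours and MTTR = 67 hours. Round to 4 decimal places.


MTBF = 4363
MTTR = 67
MTBF + MTTR = 4430
A = 4363 / 4430
A = 0.9849

0.9849


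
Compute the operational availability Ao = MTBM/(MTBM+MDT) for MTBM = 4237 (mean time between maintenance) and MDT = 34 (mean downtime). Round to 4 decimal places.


MTBM = 4237
MDT = 34
MTBM + MDT = 4271
Ao = 4237 / 4271
Ao = 0.992

0.992


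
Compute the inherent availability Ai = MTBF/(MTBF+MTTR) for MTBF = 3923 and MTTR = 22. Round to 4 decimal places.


MTBF = 3923
MTTR = 22
MTBF + MTTR = 3945
Ai = 3923 / 3945
Ai = 0.9944

0.9944


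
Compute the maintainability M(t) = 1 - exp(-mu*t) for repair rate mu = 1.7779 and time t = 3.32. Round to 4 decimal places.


mu = 1.7779, t = 3.32
mu * t = 1.7779 * 3.32 = 5.9026
exp(-5.9026) = 0.0027
M(t) = 1 - 0.0027
M(t) = 0.9973

0.9973


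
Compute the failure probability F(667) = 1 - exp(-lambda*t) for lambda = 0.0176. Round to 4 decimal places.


lambda = 0.0176, t = 667
lambda * t = 11.7392
exp(-11.7392) = 0.0
F(t) = 1 - 0.0
F(t) = 1.0

1.0


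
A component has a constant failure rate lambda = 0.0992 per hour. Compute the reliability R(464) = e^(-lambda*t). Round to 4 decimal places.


lambda = 0.0992
t = 464
lambda * t = 46.0288
R(t) = e^(-46.0288)
R(t) = 0.0

0.0


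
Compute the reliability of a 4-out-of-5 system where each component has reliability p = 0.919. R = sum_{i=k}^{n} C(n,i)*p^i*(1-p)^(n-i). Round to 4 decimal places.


k = 4, n = 5, p = 0.919
i=4: C(5,4)=5 * 0.919^4 * 0.081^1 = 0.2889
i=5: C(5,5)=1 * 0.919^5 * 0.081^0 = 0.6555
R = sum of terms = 0.9444

0.9444


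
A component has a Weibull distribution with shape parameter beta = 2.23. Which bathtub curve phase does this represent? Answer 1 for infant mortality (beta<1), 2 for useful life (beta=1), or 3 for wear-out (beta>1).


beta = 2.23
Compare beta to 1:
beta < 1 => infant mortality (phase 1)
beta = 1 => useful life (phase 2)
beta > 1 => wear-out (phase 3)
Since beta = 2.23, this is wear-out (increasing failure rate)
Phase = 3

3


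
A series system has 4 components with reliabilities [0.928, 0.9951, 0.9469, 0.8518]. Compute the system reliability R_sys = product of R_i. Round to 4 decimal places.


Components: [0.928, 0.9951, 0.9469, 0.8518]
After component 1 (R=0.928): product = 0.928
After component 2 (R=0.9951): product = 0.9235
After component 3 (R=0.9469): product = 0.8744
After component 4 (R=0.8518): product = 0.7448
R_sys = 0.7448

0.7448


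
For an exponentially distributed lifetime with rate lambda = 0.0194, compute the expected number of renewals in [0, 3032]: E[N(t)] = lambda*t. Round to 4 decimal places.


lambda = 0.0194
t = 3032
E[N(t)] = lambda * t
E[N(t)] = 0.0194 * 3032
E[N(t)] = 58.8208

58.8208


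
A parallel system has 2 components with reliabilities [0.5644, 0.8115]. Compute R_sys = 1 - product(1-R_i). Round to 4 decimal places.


Components: [0.5644, 0.8115]
(1 - 0.5644) = 0.4356, running product = 0.4356
(1 - 0.8115) = 0.1885, running product = 0.0821
Product of (1-R_i) = 0.0821
R_sys = 1 - 0.0821 = 0.9179

0.9179


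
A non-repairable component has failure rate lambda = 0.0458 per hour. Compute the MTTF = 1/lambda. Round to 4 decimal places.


lambda = 0.0458
MTTF = 1 / 0.0458
MTTF = 21.8341

21.8341


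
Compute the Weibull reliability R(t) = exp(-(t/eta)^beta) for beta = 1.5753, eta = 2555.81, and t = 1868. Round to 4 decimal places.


beta = 1.5753, eta = 2555.81, t = 1868
t/eta = 1868 / 2555.81 = 0.7309
(t/eta)^beta = 0.7309^1.5753 = 0.6103
R(t) = exp(-0.6103)
R(t) = 0.5432

0.5432


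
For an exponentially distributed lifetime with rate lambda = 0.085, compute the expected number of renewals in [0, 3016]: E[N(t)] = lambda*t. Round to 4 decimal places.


lambda = 0.085
t = 3016
E[N(t)] = lambda * t
E[N(t)] = 0.085 * 3016
E[N(t)] = 256.36

256.36


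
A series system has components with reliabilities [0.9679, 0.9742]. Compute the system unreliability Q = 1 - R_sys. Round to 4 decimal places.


Components: [0.9679, 0.9742]
After component 1: product = 0.9679
After component 2: product = 0.9429
R_sys = 0.9429
Q = 1 - 0.9429 = 0.0571

0.0571


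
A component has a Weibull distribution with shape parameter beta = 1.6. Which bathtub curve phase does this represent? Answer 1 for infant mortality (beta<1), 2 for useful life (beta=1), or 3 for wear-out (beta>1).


beta = 1.6
Compare beta to 1:
beta < 1 => infant mortality (phase 1)
beta = 1 => useful life (phase 2)
beta > 1 => wear-out (phase 3)
Since beta = 1.6, this is wear-out (increasing failure rate)
Phase = 3

3


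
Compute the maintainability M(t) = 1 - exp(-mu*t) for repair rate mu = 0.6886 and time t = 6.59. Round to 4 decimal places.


mu = 0.6886, t = 6.59
mu * t = 0.6886 * 6.59 = 4.5379
exp(-4.5379) = 0.0107
M(t) = 1 - 0.0107
M(t) = 0.9893

0.9893


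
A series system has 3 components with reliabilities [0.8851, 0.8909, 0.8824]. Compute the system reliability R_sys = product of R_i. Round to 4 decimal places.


Components: [0.8851, 0.8909, 0.8824]
After component 1 (R=0.8851): product = 0.8851
After component 2 (R=0.8909): product = 0.7885
After component 3 (R=0.8824): product = 0.6958
R_sys = 0.6958

0.6958


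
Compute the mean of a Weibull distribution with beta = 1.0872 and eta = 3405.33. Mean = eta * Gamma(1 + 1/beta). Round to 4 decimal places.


beta = 1.0872, eta = 3405.33
1/beta = 0.9198
1 + 1/beta = 1.9198
Gamma(1.9198) = 0.9687
Mean = 3405.33 * 0.9687
Mean = 3298.7449

3298.7449


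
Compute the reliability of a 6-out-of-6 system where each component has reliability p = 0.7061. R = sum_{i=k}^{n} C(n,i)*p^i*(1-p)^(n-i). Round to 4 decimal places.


k = 6, n = 6, p = 0.7061
i=6: C(6,6)=1 * 0.7061^6 * 0.2939^0 = 0.1239
R = sum of terms = 0.1239

0.1239


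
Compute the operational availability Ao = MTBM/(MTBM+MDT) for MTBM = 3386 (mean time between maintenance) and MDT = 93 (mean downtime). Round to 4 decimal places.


MTBM = 3386
MDT = 93
MTBM + MDT = 3479
Ao = 3386 / 3479
Ao = 0.9733

0.9733


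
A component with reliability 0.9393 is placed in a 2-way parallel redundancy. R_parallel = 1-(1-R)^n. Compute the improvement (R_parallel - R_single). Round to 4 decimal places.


R_single = 0.9393, n = 2
1 - R_single = 0.0607
(1 - R_single)^n = 0.0607^2 = 0.0037
R_parallel = 1 - 0.0037 = 0.9963
Improvement = 0.9963 - 0.9393
Improvement = 0.057

0.057


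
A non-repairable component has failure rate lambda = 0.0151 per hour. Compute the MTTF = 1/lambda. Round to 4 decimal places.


lambda = 0.0151
MTTF = 1 / 0.0151
MTTF = 66.2252

66.2252


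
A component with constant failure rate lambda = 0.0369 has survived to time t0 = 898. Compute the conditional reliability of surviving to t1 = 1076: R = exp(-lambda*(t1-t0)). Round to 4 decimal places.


lambda = 0.0369
t0 = 898, t1 = 1076
t1 - t0 = 178
lambda * (t1-t0) = 0.0369 * 178 = 6.5682
R = exp(-6.5682)
R = 0.0014

0.0014


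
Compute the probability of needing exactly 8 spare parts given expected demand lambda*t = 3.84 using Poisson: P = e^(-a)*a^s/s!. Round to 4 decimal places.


a = 3.84, s = 8
e^(-a) = e^(-3.84) = 0.0215
a^s = 3.84^8 = 47276.9874
s! = 40320
P = 0.0215 * 47276.9874 / 40320
P = 0.0252

0.0252


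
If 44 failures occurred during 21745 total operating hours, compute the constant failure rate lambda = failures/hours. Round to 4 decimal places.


failures = 44
total_hours = 21745
lambda = 44 / 21745
lambda = 0.002

0.002


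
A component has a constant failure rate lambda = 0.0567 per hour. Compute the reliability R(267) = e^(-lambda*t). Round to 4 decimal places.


lambda = 0.0567
t = 267
lambda * t = 15.1389
R(t) = e^(-15.1389)
R(t) = 0.0

0.0


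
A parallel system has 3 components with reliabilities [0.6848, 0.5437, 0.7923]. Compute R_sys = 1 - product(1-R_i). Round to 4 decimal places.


Components: [0.6848, 0.5437, 0.7923]
(1 - 0.6848) = 0.3152, running product = 0.3152
(1 - 0.5437) = 0.4563, running product = 0.1438
(1 - 0.7923) = 0.2077, running product = 0.0299
Product of (1-R_i) = 0.0299
R_sys = 1 - 0.0299 = 0.9701

0.9701


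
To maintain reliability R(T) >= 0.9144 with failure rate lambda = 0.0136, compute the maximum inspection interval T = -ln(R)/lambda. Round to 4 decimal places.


R_target = 0.9144
lambda = 0.0136
-ln(0.9144) = 0.0895
T = 0.0895 / 0.0136
T = 6.5799

6.5799


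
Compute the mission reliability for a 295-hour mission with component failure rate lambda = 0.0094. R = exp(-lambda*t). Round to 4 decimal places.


lambda = 0.0094
mission_time = 295
lambda * t = 0.0094 * 295 = 2.773
R = exp(-2.773)
R = 0.0625

0.0625


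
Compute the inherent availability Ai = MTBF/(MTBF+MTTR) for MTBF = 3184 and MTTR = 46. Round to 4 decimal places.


MTBF = 3184
MTTR = 46
MTBF + MTTR = 3230
Ai = 3184 / 3230
Ai = 0.9858

0.9858


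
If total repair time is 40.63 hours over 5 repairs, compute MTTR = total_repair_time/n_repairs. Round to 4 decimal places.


total_repair_time = 40.63
n_repairs = 5
MTTR = 40.63 / 5
MTTR = 8.126

8.126


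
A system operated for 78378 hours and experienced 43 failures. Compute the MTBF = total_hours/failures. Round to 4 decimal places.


total_hours = 78378
failures = 43
MTBF = 78378 / 43
MTBF = 1822.7442

1822.7442


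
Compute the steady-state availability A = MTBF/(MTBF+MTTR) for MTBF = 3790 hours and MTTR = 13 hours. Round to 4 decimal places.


MTBF = 3790
MTTR = 13
MTBF + MTTR = 3803
A = 3790 / 3803
A = 0.9966

0.9966


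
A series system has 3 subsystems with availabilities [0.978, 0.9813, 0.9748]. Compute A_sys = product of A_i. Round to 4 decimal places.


Subsystems: [0.978, 0.9813, 0.9748]
After subsystem 1 (A=0.978): product = 0.978
After subsystem 2 (A=0.9813): product = 0.9597
After subsystem 3 (A=0.9748): product = 0.9355
A_sys = 0.9355

0.9355


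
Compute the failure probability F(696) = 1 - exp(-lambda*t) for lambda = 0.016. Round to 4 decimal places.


lambda = 0.016, t = 696
lambda * t = 11.136
exp(-11.136) = 0.0
F(t) = 1 - 0.0
F(t) = 1.0

1.0


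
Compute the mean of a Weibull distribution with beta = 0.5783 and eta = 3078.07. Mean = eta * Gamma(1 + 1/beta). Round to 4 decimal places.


beta = 0.5783, eta = 3078.07
1/beta = 1.7292
1 + 1/beta = 2.7292
Gamma(2.7292) = 1.5814
Mean = 3078.07 * 1.5814
Mean = 4867.5189

4867.5189


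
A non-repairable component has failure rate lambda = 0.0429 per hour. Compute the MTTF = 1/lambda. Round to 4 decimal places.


lambda = 0.0429
MTTF = 1 / 0.0429
MTTF = 23.31

23.31


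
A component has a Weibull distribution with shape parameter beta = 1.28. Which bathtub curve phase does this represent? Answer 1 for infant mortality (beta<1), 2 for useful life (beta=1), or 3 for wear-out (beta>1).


beta = 1.28
Compare beta to 1:
beta < 1 => infant mortality (phase 1)
beta = 1 => useful life (phase 2)
beta > 1 => wear-out (phase 3)
Since beta = 1.28, this is wear-out (increasing failure rate)
Phase = 3

3
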